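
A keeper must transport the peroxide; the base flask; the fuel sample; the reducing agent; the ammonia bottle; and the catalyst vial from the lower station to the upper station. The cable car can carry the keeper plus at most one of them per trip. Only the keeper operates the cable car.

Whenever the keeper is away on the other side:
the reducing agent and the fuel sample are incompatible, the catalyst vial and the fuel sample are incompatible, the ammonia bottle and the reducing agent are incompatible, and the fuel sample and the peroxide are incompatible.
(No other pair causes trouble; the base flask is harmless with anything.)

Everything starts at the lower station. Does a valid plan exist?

Whatever the first load, the items left behind include a forbidden pair without the keeper. No opening move is safe, so no plan exists.

No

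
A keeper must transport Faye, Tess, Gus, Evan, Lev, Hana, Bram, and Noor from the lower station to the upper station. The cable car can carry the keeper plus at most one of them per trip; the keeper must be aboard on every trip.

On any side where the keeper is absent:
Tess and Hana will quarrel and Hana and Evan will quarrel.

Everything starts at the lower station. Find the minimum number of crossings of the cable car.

Counting alone: the keeper can take at most 1 across per trip to the upper station, so moving all 8 needs at least 8 loaded trips out, with a return between consecutive ones — at least 15 crossings.
The safety rule pushes this higher. Following every safe sequence of crossings, the most of the 8 that can be at the upper station as the cable car arrives there on crossing 15 is 7 — never all 8.
So no plan with fewer than 17 crossings exists, and this one achieves 17:
1. Keeper goes to the upper station with Hana.
2. Keeper goes back to the lower station alone.
3. Keeper goes to the upper station with Faye.
4. Keeper goes back to the lower station alone.
5. Keeper goes to the upper station with Tess.
6. Keeper goes back to the lower station with Hana.
7. Keeper goes to the upper station with Evan.
8. Keeper goes back to the lower station alone.
9. Keeper goes to the upper station with Gus.
10. Keeper goes back to the lower station alone.
11. Keeper goes to the upper station with Lev.
12. Keeper goes back to the lower station alone.
13. Keeper goes to the upper station with Bram.
14. Keeper goes back to the lower station alone.
15. Keeper goes to the upper station with Noor.
16. Keeper goes back to the lower station alone.
17. Keeper goes to the upper station with Hana.

17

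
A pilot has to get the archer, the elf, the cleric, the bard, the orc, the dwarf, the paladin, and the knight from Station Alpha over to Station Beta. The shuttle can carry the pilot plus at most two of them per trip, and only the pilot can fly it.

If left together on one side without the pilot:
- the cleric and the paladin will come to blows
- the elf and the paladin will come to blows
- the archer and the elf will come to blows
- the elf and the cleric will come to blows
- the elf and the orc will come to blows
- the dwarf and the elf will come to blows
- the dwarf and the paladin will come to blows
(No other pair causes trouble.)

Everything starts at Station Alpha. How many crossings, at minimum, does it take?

13

Counting alone: the pilot can take at most 2 across per trip to Station Beta, so moving all 8 needs at least 4 loaded trips out, with a return between consecutive ones — at least 7 crossings.
The safety rule pushes this higher. Following every safe sequence of crossings, the most of the 8 that can be at Station Beta as the shuttle arrives there on crossings 7, 9, 11 is 5, 6, 7 respectively — never all 8.
So no plan with fewer than 13 crossings exists, and this one achieves 13:
1. Pilot goes to Station Beta with the elf and the paladin.
2. Pilot goes back to Station Alpha with the elf.
3. Pilot goes to Station Beta with the archer and the elf.
4. Pilot goes back to Station Alpha with the elf.
5. Pilot goes to Station Beta with the bard and the elf.
6. Pilot goes back to Station Alpha with the elf.
7. Pilot goes to Station Beta with the elf and the orc.
8. Pilot goes back to Station Alpha with the elf.
9. Pilot goes to Station Beta with the elf and the knight.
10. Pilot goes back to Station Alpha with the elf.
11. Pilot goes to Station Beta with the cleric and the dwarf.
12. Pilot goes back to Station Alpha with the paladin.
13. Pilot goes to Station Beta with the elf and the paladin.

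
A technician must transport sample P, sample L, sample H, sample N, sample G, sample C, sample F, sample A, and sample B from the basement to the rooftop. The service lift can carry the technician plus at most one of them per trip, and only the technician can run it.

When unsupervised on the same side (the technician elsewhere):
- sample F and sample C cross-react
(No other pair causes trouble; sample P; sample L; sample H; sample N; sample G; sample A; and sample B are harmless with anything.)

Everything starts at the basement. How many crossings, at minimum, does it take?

Counting alone: the technician can take at most 1 across per trip to the rooftop, so moving all 9 needs at least 9 loaded trips out, with a return between consecutive ones — at least 17 crossings.
The plan below uses exactly 17 crossings, so it is optimal:
1. Technician goes to the rooftop with sample C.  [the basement: sample A, sample B, sample F, sample G, sample H, sample L, sample N, sample P | the rooftop: sample C]
2. Technician goes back to the basement alone.  [the basement: sample A, sample B, sample F, sample G, sample H, sample L, sample N, sample P | the rooftop: sample C]
3. Technician goes to the rooftop with sample P.  [the basement: sample A, sample B, sample F, sample G, sample H, sample L, sample N | the rooftop: sample C, sample P]
4. Technician goes back to the basement alone.  [the basement: sample A, sample B, sample F, sample G, sample H, sample L, sample N | the rooftop: sample C, sample P]
5. Technician goes to the rooftop with sample L.  [the basement: sample A, sample B, sample F, sample G, sample H, sample N | the rooftop: sample C, sample L, sample P]
6. Technician goes back to the basement alone.  [the basement: sample A, sample B, sample F, sample G, sample H, sample N | the rooftop: sample C, sample L, sample P]
7. Technician goes to the rooftop with sample H.  [the basement: sample A, sample B, sample F, sample G, sample N | the rooftop: sample C, sample H, sample L, sample P]
8. Technician goes back to the basement alone.  [the basement: sample A, sample B, sample F, sample G, sample N | the rooftop: sample C, sample H, sample L, sample P]
9. Technician goes to the rooftop with sample N.  [the basement: sample A, sample B, sample F, sample G | the rooftop: sample C, sample H, sample L, sample N, sample P]
10. Technician goes back to the basement alone.  [the basement: sample A, sample B, sample F, sample G | the rooftop: sample C, sample H, sample L, sample N, sample P]
11. Technician goes to the rooftop with sample G.  [the basement: sample A, sample B, sample F | the rooftop: sample C, sample G, sample H, sample L, sample N, sample P]
12. Technician goes back to the basement alone.  [the basement: sample A, sample B, sample F | the rooftop: sample C, sample G, sample H, sample L, sample N, sample P]
13. Technician goes to the rooftop with sample A.  [the basement: sample B, sample F | the rooftop: sample A, sample C, sample G, sample H, sample L, sample N, sample P]
14. Technician goes back to the basement alone.  [the basement: sample B, sample F | the rooftop: sample A, sample C, sample G, sample H, sample L, sample N, sample P]
15. Technician goes to the rooftop with sample B.  [the basement: sample F | the rooftop: sample A, sample B, sample C, sample G, sample H, sample L, sample N, sample P]
16. Technician goes back to the basement alone.  [the basement: sample F | the rooftop: sample A, sample B, sample C, sample G, sample H, sample L, sample N, sample P]
17. Technician goes to the rooftop with sample F.  [the basement: — | the rooftop: sample A, sample B, sample C, sample F, sample G, sample H, sample L, sample N, sample P]

17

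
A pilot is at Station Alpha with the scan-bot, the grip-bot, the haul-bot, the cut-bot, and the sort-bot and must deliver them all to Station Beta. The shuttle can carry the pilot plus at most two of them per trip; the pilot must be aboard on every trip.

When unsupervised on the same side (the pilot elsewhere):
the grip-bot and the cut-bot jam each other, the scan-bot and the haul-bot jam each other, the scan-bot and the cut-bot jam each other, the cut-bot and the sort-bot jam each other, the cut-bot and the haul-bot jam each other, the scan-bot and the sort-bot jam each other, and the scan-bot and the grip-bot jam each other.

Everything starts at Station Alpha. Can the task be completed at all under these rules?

Following every safe sequence of crossings from the start, the most of the 5 that can be at Station Beta as the shuttle arrives there on crossings 1, 3 is 2, 3 respectively; the best ever achieved is 3 of 5.
From crossing 5 on, no configuration arises that was not already reachable earlier: only 10 distinct safe configurations (who is on which side, and where the shuttle is) can ever be reached, none of them has everyone across, and every continuation just revisits them. So no valid plan exists.

No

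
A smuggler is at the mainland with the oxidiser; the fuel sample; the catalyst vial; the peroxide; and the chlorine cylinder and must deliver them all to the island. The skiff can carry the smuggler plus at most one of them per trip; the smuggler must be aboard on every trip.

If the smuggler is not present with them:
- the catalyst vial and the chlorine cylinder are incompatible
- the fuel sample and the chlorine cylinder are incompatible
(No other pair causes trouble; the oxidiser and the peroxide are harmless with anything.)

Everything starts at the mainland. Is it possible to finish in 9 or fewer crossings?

No

Counting alone: the smuggler can take at most 1 across per trip to the island, so moving all 5 needs at least 5 loaded trips out, with a return between consecutive ones — at least 9 crossings.
The safety rule pushes this higher. Following every safe sequence of crossings, the most of the 5 that can be at the island as the skiff arrives there on crossing 9 is 4 — never all 5.
So the move cannot be finished within 9 crossings. (The shortest complete plan takes 11:)
1. Smuggler goes to the island with the chlorine cylinder.
2. Smuggler goes back to the mainland alone.
3. Smuggler goes to the island with the oxidiser.
4. Smuggler goes back to the mainland alone.
5. Smuggler goes to the island with the fuel sample.
6. Smuggler goes back to the mainland with the chlorine cylinder.
7. Smuggler goes to the island with the catalyst vial.
8. Smuggler goes back to the mainland alone.
9. Smuggler goes to the island with the peroxide.
10. Smuggler goes back to the mainland alone.
11. Smuggler goes to the island with the chlorine cylinder.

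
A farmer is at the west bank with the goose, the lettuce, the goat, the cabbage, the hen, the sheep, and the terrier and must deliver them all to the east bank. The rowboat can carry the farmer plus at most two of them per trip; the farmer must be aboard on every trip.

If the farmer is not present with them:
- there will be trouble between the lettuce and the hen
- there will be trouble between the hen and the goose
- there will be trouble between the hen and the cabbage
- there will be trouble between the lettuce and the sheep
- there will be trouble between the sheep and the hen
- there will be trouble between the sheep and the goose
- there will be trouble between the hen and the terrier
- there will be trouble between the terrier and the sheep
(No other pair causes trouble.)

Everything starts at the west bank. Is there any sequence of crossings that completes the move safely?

No

Following every safe sequence of crossings from the start, the most of the 7 that can be at the east bank as the rowboat arrives there on crossings 1, 3, 5, 7 is 2, 3, 4, 5 respectively; the best ever achieved is 5 of 7.
From crossing 9 on, no configuration arises that was not already reachable earlier: only 38 distinct safe configurations (who is on which side, and where the rowboat is) can ever be reached, none of them has everyone across, and every continuation just revisits them. So no valid plan exists.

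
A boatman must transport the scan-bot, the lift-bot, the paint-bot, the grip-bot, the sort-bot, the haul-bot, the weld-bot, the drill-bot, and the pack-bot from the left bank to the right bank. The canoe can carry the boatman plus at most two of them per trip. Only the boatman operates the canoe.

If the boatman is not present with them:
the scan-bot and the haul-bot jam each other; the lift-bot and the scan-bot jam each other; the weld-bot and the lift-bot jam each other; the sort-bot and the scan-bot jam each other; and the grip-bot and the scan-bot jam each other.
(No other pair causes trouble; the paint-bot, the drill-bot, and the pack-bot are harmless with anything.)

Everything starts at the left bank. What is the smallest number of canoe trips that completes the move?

Counting alone: the boatman can take at most 2 across per trip to the right bank, so moving all 9 needs at least 5 loaded trips out, with a return between consecutive ones — at least 9 crossings.
The safety rule pushes this higher. Following every safe sequence of crossings, the most of the 9 that can be at the right bank as the canoe arrives there on crossing 9 is 8 — never all 9.
So no plan with fewer than 11 crossings exists, and this one achieves 11:
1. Boatman goes to the right bank with the lift-bot and the scan-bot.  [the left bank: the drill-bot, the grip-bot, the haul-bot, the pack-bot, the paint-bot, the sort-bot, the weld-bot | the right bank: the lift-bot, the scan-bot]
2. Boatman goes back to the left bank with the scan-bot.  [the left bank: the drill-bot, the grip-bot, the haul-bot, the pack-bot, the paint-bot, the scan-bot, the sort-bot, the weld-bot | the right bank: the lift-bot]
3. Boatman goes to the right bank with the paint-bot and the scan-bot.  [the left bank: the drill-bot, the grip-bot, the haul-bot, the pack-bot, the sort-bot, the weld-bot | the right bank: the lift-bot, the paint-bot, the scan-bot]
4. Boatman goes back to the left bank with the scan-bot.  [the left bank: the drill-bot, the grip-bot, the haul-bot, the pack-bot, the scan-bot, the sort-bot, the weld-bot | the right bank: the lift-bot, the paint-bot]
5. Boatman goes to the right bank with the grip-bot and the scan-bot.  [the left bank: the drill-bot, the haul-bot, the pack-bot, the sort-bot, the weld-bot | the right bank: the grip-bot, the lift-bot, the paint-bot, the scan-bot]
6. Boatman goes back to the left bank with the scan-bot.  [the left bank: the drill-bot, the haul-bot, the pack-bot, the scan-bot, the sort-bot, the weld-bot | the right bank: the grip-bot, the lift-bot, the paint-bot]
7. Boatman goes to the right bank with the haul-bot and the sort-bot.  [the left bank: the drill-bot, the pack-bot, the scan-bot, the weld-bot | the right bank: the grip-bot, the haul-bot, the lift-bot, the paint-bot, the sort-bot]
8. Boatman goes back to the left bank alone.  [the left bank: the drill-bot, the pack-bot, the scan-bot, the weld-bot | the right bank: the grip-bot, the haul-bot, the lift-bot, the paint-bot, the sort-bot]
9. Boatman goes to the right bank with the drill-bot and the pack-bot.  [the left bank: the scan-bot, the weld-bot | the right bank: the drill-bot, the grip-bot, the haul-bot, the lift-bot, the pack-bot, the paint-bot, the sort-bot]
10. Boatman goes back to the left bank alone.  [the left bank: the scan-bot, the weld-bot | the right bank: the drill-bot, the grip-bot, the haul-bot, the lift-bot, the pack-bot, the paint-bot, the sort-bot]
11. Boatman goes to the right bank with the scan-bot and the weld-bot.  [the left bank: — | the right bank: the drill-bot, the grip-bot, the haul-bot, the lift-bot, the pack-bot, the paint-bot, the scan-bot, the sort-bot, the weld-bot]

11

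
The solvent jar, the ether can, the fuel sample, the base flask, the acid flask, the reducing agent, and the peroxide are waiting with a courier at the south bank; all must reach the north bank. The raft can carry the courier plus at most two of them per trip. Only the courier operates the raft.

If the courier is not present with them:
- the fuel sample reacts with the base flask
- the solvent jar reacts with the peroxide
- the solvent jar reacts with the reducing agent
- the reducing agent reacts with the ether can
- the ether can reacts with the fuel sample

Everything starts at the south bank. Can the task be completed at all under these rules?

No

Whatever the first load, the items left behind include a forbidden pair without the courier. No opening move is safe, so no plan exists.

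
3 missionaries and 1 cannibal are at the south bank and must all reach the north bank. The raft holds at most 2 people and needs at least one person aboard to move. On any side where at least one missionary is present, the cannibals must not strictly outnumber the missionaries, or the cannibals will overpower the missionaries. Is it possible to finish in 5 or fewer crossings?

Yes — this plan uses 5 crossings (≤ 5):
1. 1 missionary and 1 cannibal → the north bank.  (the south bank: 2M 0C; the north bank: 1M 1C)
2. 1 cannibal ← the south bank.  (the south bank: 2M 1C; the north bank: 1M 0C)
3. 1 missionary and 1 cannibal → the north bank.  (the south bank: 1M 0C; the north bank: 2M 1C)
4. 1 cannibal ← the south bank.  (the south bank: 1M 1C; the north bank: 2M 0C)
5. 1 missionary and 1 cannibal → the north bank.  (the south bank: 0M 0C; the north bank: 3M 1C)

Yes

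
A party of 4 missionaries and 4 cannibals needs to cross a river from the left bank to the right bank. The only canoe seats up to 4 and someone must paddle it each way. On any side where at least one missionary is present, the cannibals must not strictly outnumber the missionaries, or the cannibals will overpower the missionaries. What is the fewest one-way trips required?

5

Counting alone: each trip to the right bank takes at most 4 across and each return brings at least 1 back, so after t trips out (and t−1 returns) at most 4t − (t−1) of the 8 are across; that first reaches 8 at t = 3, so at least 5 crossings are needed.
The plan below uses exactly 5 crossings, so it is optimal:
1. 2 cannibals → the right bank.  (the left bank: 4M 2C; the right bank: 0M 2C)
2. 1 cannibal ← the left bank.  (the left bank: 4M 3C; the right bank: 0M 1C)
3. 4 missionaries → the right bank.  (the left bank: 0M 3C; the right bank: 4M 1C)
4. 1 cannibal ← the left bank.  (the left bank: 0M 4C; the right bank: 4M 0C)
5. 4 cannibals → the right bank.  (the left bank: 0M 0C; the right bank: 4M 4C)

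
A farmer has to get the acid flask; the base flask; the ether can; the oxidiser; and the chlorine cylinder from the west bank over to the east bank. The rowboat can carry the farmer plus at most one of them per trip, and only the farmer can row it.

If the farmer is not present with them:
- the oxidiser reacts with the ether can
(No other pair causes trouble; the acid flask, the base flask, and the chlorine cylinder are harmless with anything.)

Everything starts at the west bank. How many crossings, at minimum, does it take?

9

Counting alone: the farmer can take at most 1 across per trip to the east bank, so moving all 5 needs at least 5 loaded trips out, with a return between consecutive ones — at least 9 crossings.
The plan below uses exactly 9 crossings, so it is optimal:
1. Farmer goes to the east bank with the ether can.  [the west bank: the acid flask, the base flask, the chlorine cylinder, the oxidiser | the east bank: the ether can]
2. Farmer goes back to the west bank alone.  [the west bank: the acid flask, the base flask, the chlorine cylinder, the oxidiser | the east bank: the ether can]
3. Farmer goes to the east bank with the acid flask.  [the west bank: the base flask, the chlorine cylinder, the oxidiser | the east bank: the acid flask, the ether can]
4. Farmer goes back to the west bank alone.  [the west bank: the base flask, the chlorine cylinder, the oxidiser | the east bank: the acid flask, the ether can]
5. Farmer goes to the east bank with the base flask.  [the west bank: the chlorine cylinder, the oxidiser | the east bank: the acid flask, the base flask, the ether can]
6. Farmer goes back to the west bank alone.  [the west bank: the chlorine cylinder, the oxidiser | the east bank: the acid flask, the base flask, the ether can]
7. Farmer goes to the east bank with the chlorine cylinder.  [the west bank: the oxidiser | the east bank: the acid flask, the base flask, the chlorine cylinder, the ether can]
8. Farmer goes back to the west bank alone.  [the west bank: the oxidiser | the east bank: the acid flask, the base flask, the chlorine cylinder, the ether can]
9. Farmer goes to the east bank with the oxidiser.  [the west bank: — | the east bank: the acid flask, the base flask, the chlorine cylinder, the ether can, the oxidiser]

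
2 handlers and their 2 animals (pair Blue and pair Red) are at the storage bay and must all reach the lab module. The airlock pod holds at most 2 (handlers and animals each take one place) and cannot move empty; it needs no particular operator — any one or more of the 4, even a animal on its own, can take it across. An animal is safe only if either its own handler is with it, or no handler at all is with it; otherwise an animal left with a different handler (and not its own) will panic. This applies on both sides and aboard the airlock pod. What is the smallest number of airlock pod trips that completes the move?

Counting alone: each trip to the lab module takes at most 2 across and each return brings at least 1 back, so after t trips out (and t−1 returns) at most 2t − (t−1) of the 4 are across; that first reaches 4 at t = 3, so at least 5 crossings are needed.
The plan below uses exactly 5 crossings, so it is optimal:
1. animal Blue and handler Blue cross → the lab module.
2. handler Blue crosses ← the storage bay.
3. handler Blue and handler Red cross → the lab module.
4. handler Red crosses ← the storage bay.
5. animal Red and handler Red cross → the lab module.

5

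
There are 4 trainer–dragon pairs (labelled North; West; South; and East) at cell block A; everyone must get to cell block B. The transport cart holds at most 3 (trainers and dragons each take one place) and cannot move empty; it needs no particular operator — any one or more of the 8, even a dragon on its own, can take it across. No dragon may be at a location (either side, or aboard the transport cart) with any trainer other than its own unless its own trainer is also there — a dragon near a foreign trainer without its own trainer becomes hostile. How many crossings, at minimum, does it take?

Counting alone: each trip to cell block B takes at most 3 across and each return brings at least 1 back, so after t trips out (and t−1 returns) at most 3t − (t−1) of the 8 are across; that first reaches 8 at t = 4, so at least 7 crossings are needed.
The safety rule pushes this higher. Following every safe sequence of crossings, the most of the 8 that can be at cell block B as the transport cart arrives there on crossing 7 is 7 — never all 8.
So no plan with fewer than 9 crossings exists, and this one achieves 9:
1. dragon North and trainer North cross → cell block B.
2. trainer North crosses ← cell block A.
3. dragon West, trainer North, and trainer West cross → cell block B.
4. dragon North and trainer North cross ← cell block A.
5. trainer East, trainer North, and trainer South cross → cell block B.
6. dragon West crosses ← cell block A.
7. dragon North and dragon West cross → cell block B.
8. dragon North crosses ← cell block A.
9. dragon East, dragon North, and dragon South cross → cell block B.

9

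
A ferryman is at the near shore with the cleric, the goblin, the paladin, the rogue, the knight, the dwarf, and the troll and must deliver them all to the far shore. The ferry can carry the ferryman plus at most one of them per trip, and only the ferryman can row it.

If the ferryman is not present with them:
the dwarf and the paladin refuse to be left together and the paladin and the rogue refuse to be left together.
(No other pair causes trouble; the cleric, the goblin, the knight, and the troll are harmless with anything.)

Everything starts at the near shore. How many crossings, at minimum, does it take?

15

Counting alone: the ferryman can take at most 1 across per trip to the far shore, so moving all 7 needs at least 7 loaded trips out, with a return between consecutive ones — at least 13 crossings.
The safety rule pushes this higher. Following every safe sequence of crossings, the most of the 7 that can be at the far shore as the ferry arrives there on crossing 13 is 6 — never all 7.
So no plan with fewer than 15 crossings exists, and this one achieves 15:
1. Ferryman goes to the far shore with the paladin.  [the near shore: the cleric, the dwarf, the goblin, the knight, the rogue, the troll | the far shore: the paladin]
2. Ferryman goes back to the near shore alone.  [the near shore: the cleric, the dwarf, the goblin, the knight, the rogue, the troll | the far shore: the paladin]
3. Ferryman goes to the far shore with the cleric.  [the near shore: the dwarf, the goblin, the knight, the rogue, the troll | the far shore: the cleric, the paladin]
4. Ferryman goes back to the near shore alone.  [the near shore: the dwarf, the goblin, the knight, the rogue, the troll | the far shore: the cleric, the paladin]
5. Ferryman goes to the far shore with the goblin.  [the near shore: the dwarf, the knight, the rogue, the troll | the far shore: the cleric, the goblin, the paladin]
6. Ferryman goes back to the near shore alone.  [the near shore: the dwarf, the knight, the rogue, the troll | the far shore: the cleric, the goblin, the paladin]
7. Ferryman goes to the far shore with the rogue.  [the near shore: the dwarf, the knight, the troll | the far shore: the cleric, the goblin, the paladin, the rogue]
8. Ferryman goes back to the near shore with the paladin.  [the near shore: the dwarf, the knight, the paladin, the troll | the far shore: the cleric, the goblin, the rogue]
9. Ferryman goes to the far shore with the dwarf.  [the near shore: the knight, the paladin, the troll | the far shore: the cleric, the dwarf, the goblin, the rogue]
10. Ferryman goes back to the near shore alone.  [the near shore: the knight, the paladin, the troll | the far shore: the cleric, the dwarf, the goblin, the rogue]
11. Ferryman goes to the far shore with the knight.  [the near shore: the paladin, the troll | the far shore: the cleric, the dwarf, the goblin, the knight, the rogue]
12. Ferryman goes back to the near shore alone.  [the near shore: the paladin, the troll | the far shore: the cleric, the dwarf, the goblin, the knight, the rogue]
13. Ferryman goes to the far shore with the troll.  [the near shore: the paladin | the far shore: the cleric, the dwarf, the goblin, the knight, the rogue, the troll]
14. Ferryman goes back to the near shore alone.  [the near shore: the paladin | the far shore: the cleric, the dwarf, the goblin, the knight, the rogue, the troll]
15. Ferryman goes to the far shore with the paladin.  [the near shore: — | the far shore: the cleric, the dwarf, the goblin, the knight, the paladin, the rogue, the troll]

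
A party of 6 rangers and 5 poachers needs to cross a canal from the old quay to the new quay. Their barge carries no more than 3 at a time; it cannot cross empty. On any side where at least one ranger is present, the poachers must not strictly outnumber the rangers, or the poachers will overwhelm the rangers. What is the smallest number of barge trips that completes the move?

9

Counting alone: each trip to the new quay takes at most 3 across and each return brings at least 1 back, so after t trips out (and t−1 returns) at most 3t − (t−1) of the 11 are across; that first reaches 11 at t = 5, so at least 9 crossings are needed.
The plan below uses exactly 9 crossings, so it is optimal:
1. 3 poachers → the new quay.  (the old quay: 6R 2P; the new quay: 0R 3P)
2. 1 poacher ← the old quay.  (the old quay: 6R 3P; the new quay: 0R 2P)
3. 3 rangers → the new quay.  (the old quay: 3R 3P; the new quay: 3R 2P)
4. 1 ranger ← the old quay.  (the old quay: 4R 3P; the new quay: 2R 2P)
5. 2 rangers and 1 poacher → the new quay.  (the old quay: 2R 2P; the new quay: 4R 3P)
6. 1 ranger ← the old quay.  (the old quay: 3R 2P; the new quay: 3R 3P)
7. 2 rangers and 1 poacher → the new quay.  (the old quay: 1R 1P; the new quay: 5R 4P)
8. 1 ranger ← the old quay.  (the old quay: 2R 1P; the new quay: 4R 4P)
9. 2 rangers and 1 poacher → the new quay.  (the old quay: 0R 0P; the new quay: 6R 5P)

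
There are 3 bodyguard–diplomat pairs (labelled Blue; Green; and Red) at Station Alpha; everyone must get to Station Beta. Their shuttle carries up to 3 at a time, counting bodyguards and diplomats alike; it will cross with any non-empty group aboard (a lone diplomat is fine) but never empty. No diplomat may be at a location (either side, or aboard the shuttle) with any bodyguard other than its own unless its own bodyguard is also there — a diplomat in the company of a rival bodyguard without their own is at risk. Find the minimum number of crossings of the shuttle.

5

Counting alone: each trip to Station Beta takes at most 3 across and each return brings at least 1 back, so after t trips out (and t−1 returns) at most 3t − (t−1) of the 6 are across; that first reaches 6 at t = 3, so at least 5 crossings are needed.
The plan below uses exactly 5 crossings, so it is optimal:
1. bodyguard Blue and diplomat Blue cross → Station Beta.
2. bodyguard Blue crosses ← Station Alpha.
3. bodyguard Blue, bodyguard Green, and bodyguard Red cross → Station Beta.
4. diplomat Blue crosses ← Station Alpha.
5. diplomat Blue, diplomat Green, and diplomat Red cross → Station Beta.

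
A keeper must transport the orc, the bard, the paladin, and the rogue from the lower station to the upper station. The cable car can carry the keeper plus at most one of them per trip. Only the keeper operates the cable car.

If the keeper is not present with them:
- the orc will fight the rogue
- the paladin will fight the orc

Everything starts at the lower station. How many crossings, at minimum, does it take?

Counting alone: the keeper can take at most 1 across per trip to the upper station, so moving all 4 needs at least 4 loaded trips out, with a return between consecutive ones — at least 7 crossings.
The safety rule pushes this higher. Following every safe sequence of crossings, the most of the 4 that can be at the upper station as the cable car arrives there on crossing 7 is 3 — never all 4.
So no plan with fewer than 9 crossings exists, and this one achieves 9:
1. Keeper goes to the upper station with the orc.
2. Keeper goes back to the lower station alone.
3. Keeper goes to the upper station with the bard.
4. Keeper goes back to the lower station alone.
5. Keeper goes to the upper station with the paladin.
6. Keeper goes back to the lower station with the orc.
7. Keeper goes to the upper station with the rogue.
8. Keeper goes back to the lower station alone.
9. Keeper goes to the upper station with the orc.

9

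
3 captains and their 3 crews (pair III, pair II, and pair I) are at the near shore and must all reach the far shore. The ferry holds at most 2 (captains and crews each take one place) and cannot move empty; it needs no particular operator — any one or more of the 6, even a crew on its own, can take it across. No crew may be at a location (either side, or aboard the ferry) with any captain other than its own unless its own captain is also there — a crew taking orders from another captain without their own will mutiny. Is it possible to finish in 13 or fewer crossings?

Yes

Yes — this plan uses 11 crossings (≤ 13):
1. captain III and crew III cross → the far shore.
2. captain III crosses ← the near shore.
3. crew I and crew II cross → the far shore.
4. crew III crosses ← the near shore.
5. captain I and captain II cross → the far shore.
6. captain II and crew II cross ← the near shore.
7. captain II and captain III cross → the far shore.
8. crew I crosses ← the near shore.
9. crew II and crew III cross → the far shore.
10. captain I crosses ← the near shore.
11. captain I and crew I cross → the far shore.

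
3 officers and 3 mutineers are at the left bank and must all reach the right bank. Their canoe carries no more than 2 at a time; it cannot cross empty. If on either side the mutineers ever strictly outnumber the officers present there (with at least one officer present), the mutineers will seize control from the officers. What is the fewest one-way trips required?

11

Counting alone: each trip to the right bank takes at most 2 across and each return brings at least 1 back, so after t trips out (and t−1 returns) at most 2t − (t−1) of the 6 are across; that first reaches 6 at t = 5, so at least 9 crossings are needed.
The safety rule pushes this higher. Following every safe sequence of crossings, the most of the 6 that can be at the right bank as the canoe arrives there on crossing 9 is 5 — never all 6.
So no plan with fewer than 11 crossings exists, and this one achieves 11:
1. 2 mutineers → the right bank.  (the left bank: 3O 1M; the right bank: 0O 2M)
2. 1 mutineer ← the left bank.  (the left bank: 3O 2M; the right bank: 0O 1M)
3. 2 mutineers → the right bank.  (the left bank: 3O 0M; the right bank: 0O 3M)
4. 1 mutineer ← the left bank.  (the left bank: 3O 1M; the right bank: 0O 2M)
5. 2 officers → the right bank.  (the left bank: 1O 1M; the right bank: 2O 2M)
6. 1 officer and 1 mutineer ← the left bank.  (the left bank: 2O 2M; the right bank: 1O 1M)
7. 2 officers → the right bank.  (the left bank: 0O 2M; the right bank: 3O 1M)
8. 1 mutineer ← the left bank.  (the left bank: 0O 3M; the right bank: 3O 0M)
9. 2 mutineers → the right bank.  (the left bank: 0O 1M; the right bank: 3O 2M)
10. 1 mutineer ← the left bank.  (the left bank: 0O 2M; the right bank: 3O 1M)
11. 2 mutineers → the right bank.  (the left bank: 0O 0M; the right bank: 3O 3M)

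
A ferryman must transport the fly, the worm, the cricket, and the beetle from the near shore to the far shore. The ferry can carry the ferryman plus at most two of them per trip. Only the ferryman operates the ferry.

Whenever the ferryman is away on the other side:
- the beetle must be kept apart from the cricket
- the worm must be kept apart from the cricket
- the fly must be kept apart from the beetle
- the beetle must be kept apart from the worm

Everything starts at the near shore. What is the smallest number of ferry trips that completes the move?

Counting alone: the ferryman can take at most 2 across per trip to the far shore, so moving all 4 needs at least 2 loaded trips out, with a return between consecutive ones — at least 3 crossings.
The safety rule pushes this higher. Following every safe sequence of crossings, the most of the 4 that can be at the far shore as the ferry arrives there on crossing 3 is 3 — never all 4.
So no plan with fewer than 5 crossings exists, and this one achieves 5:
1. Ferryman goes to the far shore with the beetle and the worm.
2. Ferryman goes back to the near shore with the worm.
3. Ferryman goes to the far shore with the fly and the worm.
4. Ferryman goes back to the near shore with the beetle.
5. Ferryman goes to the far shore with the beetle and the cricket.

5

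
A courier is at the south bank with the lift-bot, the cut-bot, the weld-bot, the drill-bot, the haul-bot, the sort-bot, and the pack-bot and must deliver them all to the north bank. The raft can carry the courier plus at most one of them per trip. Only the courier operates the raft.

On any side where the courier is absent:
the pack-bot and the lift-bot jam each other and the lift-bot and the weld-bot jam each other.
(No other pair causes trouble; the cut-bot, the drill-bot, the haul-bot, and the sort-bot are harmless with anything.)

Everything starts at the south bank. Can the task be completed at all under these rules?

Yes

1. Courier goes to the north bank with the lift-bot.
2. Courier goes back to the south bank alone.
3. Courier goes to the north bank with the cut-bot.
4. Courier goes back to the south bank alone.
5. Courier goes to the north bank with the weld-bot.
6. Courier goes back to the south bank with the lift-bot.
7. Courier goes to the north bank with the pack-bot.
8. Courier goes back to the south bank alone.
9. Courier goes to the north bank with the drill-bot.
10. Courier goes back to the south bank alone.
11. Courier goes to the north bank with the haul-bot.
12. Courier goes back to the south bank alone.
13. Courier goes to the north bank with the sort-bot.
14. Courier goes back to the south bank alone.
15. Courier goes to the north bank with the lift-bot.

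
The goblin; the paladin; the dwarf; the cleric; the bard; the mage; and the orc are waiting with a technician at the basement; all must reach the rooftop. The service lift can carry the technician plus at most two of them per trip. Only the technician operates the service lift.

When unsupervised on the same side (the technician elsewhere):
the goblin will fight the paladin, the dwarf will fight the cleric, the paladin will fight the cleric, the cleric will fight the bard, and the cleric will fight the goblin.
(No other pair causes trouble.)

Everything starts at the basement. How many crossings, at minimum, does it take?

Counting alone: the technician can take at most 2 across per trip to the rooftop, so moving all 7 needs at least 4 loaded trips out, with a return between consecutive ones — at least 7 crossings.
The safety rule pushes this higher. Following every safe sequence of crossings, the most of the 7 that can be at the rooftop as the service lift arrives there on crossings 7, 9 is 5, 6 respectively — never all 7.
So no plan with fewer than 11 crossings exists, and this one achieves 11:
1. Technician goes to the rooftop with the cleric and the goblin.  [the basement: the bard, the dwarf, the mage, the orc, the paladin | the rooftop: the cleric, the goblin]
2. Technician goes back to the basement with the goblin.  [the basement: the bard, the dwarf, the goblin, the mage, the orc, the paladin | the rooftop: the cleric]
3. Technician goes to the rooftop with the dwarf and the goblin.  [the basement: the bard, the mage, the orc, the paladin | the rooftop: the cleric, the dwarf, the goblin]
4. Technician goes back to the basement with the cleric.  [the basement: the bard, the cleric, the mage, the orc, the paladin | the rooftop: the dwarf, the goblin]
5. Technician goes to the rooftop with the bard and the paladin.  [the basement: the cleric, the mage, the orc | the rooftop: the bard, the dwarf, the goblin, the paladin]
6. Technician goes back to the basement with the goblin.  [the basement: the cleric, the goblin, the mage, the orc | the rooftop: the bard, the dwarf, the paladin]
7. Technician goes to the rooftop with the goblin and the mage.  [the basement: the cleric, the orc | the rooftop: the bard, the dwarf, the goblin, the mage, the paladin]
8. Technician goes back to the basement with the goblin.  [the basement: the cleric, the goblin, the orc | the rooftop: the bard, the dwarf, the mage, the paladin]
9. Technician goes to the rooftop with the goblin and the orc.  [the basement: the cleric | the rooftop: the bard, the dwarf, the goblin, the mage, the orc, the paladin]
10. Technician goes back to the basement with the goblin.  [the basement: the cleric, the goblin | the rooftop: the bard, the dwarf, the mage, the orc, the paladin]
11. Technician goes to the rooftop with the cleric and the goblin.  [the basement: — | the rooftop: the bard, the cleric, the dwarf, the goblin, the mage, the orc, the paladin]

11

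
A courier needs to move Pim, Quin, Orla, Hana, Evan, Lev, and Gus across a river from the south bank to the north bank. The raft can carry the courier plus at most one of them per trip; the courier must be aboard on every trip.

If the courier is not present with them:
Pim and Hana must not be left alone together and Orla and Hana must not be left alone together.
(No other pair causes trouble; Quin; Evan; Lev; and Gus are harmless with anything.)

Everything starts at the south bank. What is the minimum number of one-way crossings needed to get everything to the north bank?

Counting alone: the courier can take at most 1 across per trip to the north bank, so moving all 7 needs at least 7 loaded trips out, with a return between consecutive ones — at least 13 crossings.
The safety rule pushes this higher. Following every safe sequence of crossings, the most of the 7 that can be at the north bank as the raft arrives there on crossing 13 is 6 — never all 7.
So no plan with fewer than 15 crossings exists, and this one achieves 15:
1. Courier goes to the north bank with Hana.
2. Courier goes back to the south bank alone.
3. Courier goes to the north bank with Pim.
4. Courier goes back to the south bank with Hana.
5. Courier goes to the north bank with Orla.
6. Courier goes back to the south bank alone.
7. Courier goes to the north bank with Quin.
8. Courier goes back to the south bank alone.
9. Courier goes to the north bank with Evan.
10. Courier goes back to the south bank alone.
11. Courier goes to the north bank with Lev.
12. Courier goes back to the south bank alone.
13. Courier goes to the north bank with Gus.
14. Courier goes back to the south bank alone.
15. Courier goes to the north bank with Hana.

15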